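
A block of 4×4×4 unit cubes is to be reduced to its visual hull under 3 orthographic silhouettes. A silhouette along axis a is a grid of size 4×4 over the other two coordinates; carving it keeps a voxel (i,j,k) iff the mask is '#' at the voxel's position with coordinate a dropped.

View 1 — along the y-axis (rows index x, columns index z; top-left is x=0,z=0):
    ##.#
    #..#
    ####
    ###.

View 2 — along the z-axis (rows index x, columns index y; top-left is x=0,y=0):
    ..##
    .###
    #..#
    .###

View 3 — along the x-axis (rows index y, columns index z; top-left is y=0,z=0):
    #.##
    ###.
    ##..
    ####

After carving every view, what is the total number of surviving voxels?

full grid |V| = 64
carve view 1 (along y, XZ-mask fill 12/16): 48 voxels remain
carve view 2 (along z, XY-mask fill 10/16): 29 voxels remain
carve view 3 (along x, YZ-mask fill 12/16): 24 voxels remain

voxel count = 24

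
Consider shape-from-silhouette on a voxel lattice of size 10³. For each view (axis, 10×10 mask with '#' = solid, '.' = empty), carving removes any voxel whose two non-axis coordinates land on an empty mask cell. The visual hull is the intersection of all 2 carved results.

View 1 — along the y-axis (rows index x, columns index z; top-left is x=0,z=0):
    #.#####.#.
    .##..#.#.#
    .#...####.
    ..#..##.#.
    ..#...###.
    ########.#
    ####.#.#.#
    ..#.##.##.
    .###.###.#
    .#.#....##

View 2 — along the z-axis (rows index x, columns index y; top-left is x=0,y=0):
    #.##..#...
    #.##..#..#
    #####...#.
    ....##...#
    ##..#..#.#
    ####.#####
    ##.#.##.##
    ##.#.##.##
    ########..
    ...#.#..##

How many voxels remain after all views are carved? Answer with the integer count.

full grid |V| = 1000
carve view 1 (along y, XZ-mask fill 57/100): 570 voxels remain
carve view 2 (along z, XY-mask fill 58/100): 352 voxels remain

remaining voxels: 352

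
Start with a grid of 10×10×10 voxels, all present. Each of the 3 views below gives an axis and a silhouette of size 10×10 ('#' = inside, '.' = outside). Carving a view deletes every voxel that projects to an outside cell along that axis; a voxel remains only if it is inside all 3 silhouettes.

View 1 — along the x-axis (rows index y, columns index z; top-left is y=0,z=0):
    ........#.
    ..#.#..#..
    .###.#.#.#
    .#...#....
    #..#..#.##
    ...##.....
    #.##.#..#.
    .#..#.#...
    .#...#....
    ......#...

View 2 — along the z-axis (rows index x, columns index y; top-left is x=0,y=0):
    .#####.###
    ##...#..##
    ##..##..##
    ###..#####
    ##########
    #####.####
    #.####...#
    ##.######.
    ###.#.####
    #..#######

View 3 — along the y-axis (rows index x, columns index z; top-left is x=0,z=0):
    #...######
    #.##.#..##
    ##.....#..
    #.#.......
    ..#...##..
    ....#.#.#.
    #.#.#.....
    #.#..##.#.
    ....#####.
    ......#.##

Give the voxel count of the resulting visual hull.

77 voxels

before carving: 1000 voxels (10×10×10)
V1 x: intersect with YZ mask (30 set) -- 300 left
V2 z: intersect with XY mask (76 set) -- 215 left
V3 y: intersect with XZ mask (40 set) -- 77 left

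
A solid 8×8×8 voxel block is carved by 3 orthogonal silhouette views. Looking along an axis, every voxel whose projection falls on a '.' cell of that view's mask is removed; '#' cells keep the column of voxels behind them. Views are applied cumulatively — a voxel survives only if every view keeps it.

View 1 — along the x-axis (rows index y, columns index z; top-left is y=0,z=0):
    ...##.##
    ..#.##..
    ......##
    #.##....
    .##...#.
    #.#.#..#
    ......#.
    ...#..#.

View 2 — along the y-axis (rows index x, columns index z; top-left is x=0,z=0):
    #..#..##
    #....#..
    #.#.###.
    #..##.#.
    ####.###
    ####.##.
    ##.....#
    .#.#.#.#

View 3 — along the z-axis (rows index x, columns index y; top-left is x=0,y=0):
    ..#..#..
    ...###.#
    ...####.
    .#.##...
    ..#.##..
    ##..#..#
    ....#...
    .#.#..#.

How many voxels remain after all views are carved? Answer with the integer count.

|visual hull| = 38

initial block: 8^3 = 512
[1] x-view keeps 22 columns → grid now 176
[2] y-view keeps 35 columns → grid now 93
[3] z-view keeps 24 columns → grid now 38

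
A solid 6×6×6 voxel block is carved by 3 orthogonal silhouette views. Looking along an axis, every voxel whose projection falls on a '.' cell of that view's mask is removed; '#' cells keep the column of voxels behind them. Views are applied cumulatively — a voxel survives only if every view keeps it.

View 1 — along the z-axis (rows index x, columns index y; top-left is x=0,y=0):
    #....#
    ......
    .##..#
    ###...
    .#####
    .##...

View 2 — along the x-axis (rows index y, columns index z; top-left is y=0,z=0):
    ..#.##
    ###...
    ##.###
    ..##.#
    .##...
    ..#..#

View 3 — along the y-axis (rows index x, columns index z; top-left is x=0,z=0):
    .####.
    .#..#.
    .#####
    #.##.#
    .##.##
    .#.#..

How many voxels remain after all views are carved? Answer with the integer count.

32 voxels

initial block: 6^3 = 216
[1] z-view keeps 15 columns → grid now 90
[2] x-view keeps 18 columns → grid now 49
[3] y-view keeps 21 columns → grid now 32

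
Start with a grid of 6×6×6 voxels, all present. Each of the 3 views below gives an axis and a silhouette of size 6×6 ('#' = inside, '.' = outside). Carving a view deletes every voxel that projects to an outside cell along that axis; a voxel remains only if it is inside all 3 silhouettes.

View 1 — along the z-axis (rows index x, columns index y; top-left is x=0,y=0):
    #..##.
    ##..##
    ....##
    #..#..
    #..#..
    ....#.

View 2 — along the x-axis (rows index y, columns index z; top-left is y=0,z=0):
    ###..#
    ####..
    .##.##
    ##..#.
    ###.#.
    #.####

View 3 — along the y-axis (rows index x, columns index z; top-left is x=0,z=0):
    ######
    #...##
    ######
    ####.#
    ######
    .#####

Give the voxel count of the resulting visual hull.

full grid |V| = 216
step 1: project along z, AND mask (14/36) → |grid| = 84
step 2: project along x, AND mask (24/36) → |grid| = 55
step 3: project along y, AND mask (31/36) → |grid| = 44

44 voxels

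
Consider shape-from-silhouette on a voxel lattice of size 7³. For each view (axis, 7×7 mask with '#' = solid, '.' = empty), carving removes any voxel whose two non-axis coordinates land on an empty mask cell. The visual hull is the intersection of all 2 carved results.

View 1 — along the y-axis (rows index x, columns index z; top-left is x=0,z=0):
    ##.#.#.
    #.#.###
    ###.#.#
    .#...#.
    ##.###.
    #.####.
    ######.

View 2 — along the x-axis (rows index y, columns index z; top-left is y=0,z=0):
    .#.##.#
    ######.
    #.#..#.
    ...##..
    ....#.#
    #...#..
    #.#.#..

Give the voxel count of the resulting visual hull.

before carving: 343 voxels (7×7×7)
after view 1 [y-axis, 32 of 49 cells solid] → remaining = 224
after view 2 [x-axis, 22 of 49 cells solid] → remaining = 104

104 voxels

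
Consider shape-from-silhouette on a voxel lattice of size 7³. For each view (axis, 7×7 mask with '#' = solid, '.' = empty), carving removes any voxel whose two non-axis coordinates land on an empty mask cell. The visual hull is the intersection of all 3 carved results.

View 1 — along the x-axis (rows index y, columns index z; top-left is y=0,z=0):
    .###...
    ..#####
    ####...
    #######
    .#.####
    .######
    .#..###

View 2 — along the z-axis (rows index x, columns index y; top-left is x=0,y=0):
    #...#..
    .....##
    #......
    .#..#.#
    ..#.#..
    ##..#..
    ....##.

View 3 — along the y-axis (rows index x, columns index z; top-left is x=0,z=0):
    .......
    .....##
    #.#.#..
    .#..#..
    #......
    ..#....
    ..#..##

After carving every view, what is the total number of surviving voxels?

|visual hull| = 18

initial block: 7^3 = 343
  1. axis=0 (YZ plane), |mask|=34  ⇒  voxels=238
  2. axis=2 (XY plane), |mask|=15  ⇒  voxels=68
  3. axis=1 (XZ plane), |mask|=12  ⇒  voxels=18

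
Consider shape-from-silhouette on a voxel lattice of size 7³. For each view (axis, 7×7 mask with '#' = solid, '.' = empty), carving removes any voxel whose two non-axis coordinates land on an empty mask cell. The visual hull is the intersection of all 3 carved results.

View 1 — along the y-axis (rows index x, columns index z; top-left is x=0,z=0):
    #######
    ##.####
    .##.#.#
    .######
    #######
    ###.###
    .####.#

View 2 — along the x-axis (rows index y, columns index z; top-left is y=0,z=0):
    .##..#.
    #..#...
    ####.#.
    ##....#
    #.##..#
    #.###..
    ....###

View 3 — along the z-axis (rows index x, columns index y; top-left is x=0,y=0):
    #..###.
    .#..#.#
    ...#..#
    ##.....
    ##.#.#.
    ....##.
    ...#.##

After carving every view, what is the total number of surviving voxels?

initial block: 7^3 = 343
carve view 1 (along y, XZ-mask fill 41/49): 287 voxels remain
carve view 2 (along x, YZ-mask fill 24/49): 135 voxels remain
carve view 3 (along z, XY-mask fill 20/49): 55 voxels remain

remaining voxels: 55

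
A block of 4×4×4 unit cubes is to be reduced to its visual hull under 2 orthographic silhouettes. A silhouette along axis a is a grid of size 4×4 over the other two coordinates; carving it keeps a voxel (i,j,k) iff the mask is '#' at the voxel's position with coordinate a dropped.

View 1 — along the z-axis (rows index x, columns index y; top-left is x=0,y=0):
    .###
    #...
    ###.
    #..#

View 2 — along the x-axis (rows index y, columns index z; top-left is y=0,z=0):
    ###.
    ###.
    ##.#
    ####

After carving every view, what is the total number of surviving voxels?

full grid |V| = 64
after view 1 [z-axis, 9 of 16 cells solid] → remaining = 36
after view 2 [x-axis, 13 of 16 cells solid] → remaining = 29

remaining voxels: 29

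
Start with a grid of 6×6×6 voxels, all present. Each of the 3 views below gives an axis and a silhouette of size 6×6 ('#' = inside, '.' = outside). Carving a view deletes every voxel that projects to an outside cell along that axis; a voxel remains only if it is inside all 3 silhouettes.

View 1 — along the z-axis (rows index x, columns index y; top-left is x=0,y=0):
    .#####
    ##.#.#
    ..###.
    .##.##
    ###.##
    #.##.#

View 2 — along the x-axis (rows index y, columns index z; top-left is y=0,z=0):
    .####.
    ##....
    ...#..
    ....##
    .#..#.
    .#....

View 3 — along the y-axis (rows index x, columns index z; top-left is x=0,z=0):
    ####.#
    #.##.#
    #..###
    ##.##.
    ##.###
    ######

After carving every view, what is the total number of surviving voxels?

voxel count = 37

start: 6×6×6 = 216 voxels
[1] z-view keeps 25 columns → grid now 150
[2] x-view keeps 12 columns → grid now 46
[3] y-view keeps 28 columns → grid now 37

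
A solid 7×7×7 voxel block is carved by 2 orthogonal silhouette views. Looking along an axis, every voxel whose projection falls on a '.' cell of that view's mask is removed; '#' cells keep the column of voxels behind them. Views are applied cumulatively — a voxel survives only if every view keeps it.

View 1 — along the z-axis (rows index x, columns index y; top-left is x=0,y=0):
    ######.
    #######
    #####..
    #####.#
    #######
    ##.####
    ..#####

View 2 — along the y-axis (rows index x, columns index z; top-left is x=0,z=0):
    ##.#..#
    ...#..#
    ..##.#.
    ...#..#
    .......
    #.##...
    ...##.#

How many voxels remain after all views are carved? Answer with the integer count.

remaining voxels: 98

start: 7×7×7 = 343 voxels
  1. axis=2 (XY plane), |mask|=42  ⇒  voxels=294
  2. axis=1 (XZ plane), |mask|=17  ⇒  voxels=98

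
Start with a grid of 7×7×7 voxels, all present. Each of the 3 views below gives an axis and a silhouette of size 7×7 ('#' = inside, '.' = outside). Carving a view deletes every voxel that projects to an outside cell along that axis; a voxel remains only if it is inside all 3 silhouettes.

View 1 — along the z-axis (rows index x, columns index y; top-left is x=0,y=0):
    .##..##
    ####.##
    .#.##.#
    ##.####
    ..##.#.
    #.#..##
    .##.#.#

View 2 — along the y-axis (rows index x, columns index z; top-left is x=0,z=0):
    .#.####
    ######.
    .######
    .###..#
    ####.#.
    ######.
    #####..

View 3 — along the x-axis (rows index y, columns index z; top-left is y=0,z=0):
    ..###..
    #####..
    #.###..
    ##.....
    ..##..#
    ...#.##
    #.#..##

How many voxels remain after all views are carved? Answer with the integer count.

85 voxels

full grid |V| = 343
carve view 1 (along z, XY-mask fill 31/49): 217 voxels remain
carve view 2 (along y, XZ-mask fill 37/49): 163 voxels remain
carve view 3 (along x, YZ-mask fill 24/49): 85 voxels remain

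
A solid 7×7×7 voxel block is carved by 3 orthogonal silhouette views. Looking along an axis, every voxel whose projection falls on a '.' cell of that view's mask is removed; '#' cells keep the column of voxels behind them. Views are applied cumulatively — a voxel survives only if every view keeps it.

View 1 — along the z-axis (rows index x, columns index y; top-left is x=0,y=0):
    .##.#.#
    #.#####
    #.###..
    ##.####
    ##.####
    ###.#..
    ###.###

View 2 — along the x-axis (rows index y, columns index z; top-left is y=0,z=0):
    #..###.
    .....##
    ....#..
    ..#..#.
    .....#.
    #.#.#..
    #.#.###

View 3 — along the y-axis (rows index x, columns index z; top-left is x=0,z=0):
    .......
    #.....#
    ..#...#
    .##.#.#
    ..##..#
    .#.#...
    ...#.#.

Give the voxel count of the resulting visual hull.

voxel count = 25

full grid |V| = 343
carve view 1 (along z, XY-mask fill 36/49): 252 voxels remain
carve view 2 (along x, YZ-mask fill 18/49): 91 voxels remain
carve view 3 (along y, XZ-mask fill 15/49): 25 voxels remain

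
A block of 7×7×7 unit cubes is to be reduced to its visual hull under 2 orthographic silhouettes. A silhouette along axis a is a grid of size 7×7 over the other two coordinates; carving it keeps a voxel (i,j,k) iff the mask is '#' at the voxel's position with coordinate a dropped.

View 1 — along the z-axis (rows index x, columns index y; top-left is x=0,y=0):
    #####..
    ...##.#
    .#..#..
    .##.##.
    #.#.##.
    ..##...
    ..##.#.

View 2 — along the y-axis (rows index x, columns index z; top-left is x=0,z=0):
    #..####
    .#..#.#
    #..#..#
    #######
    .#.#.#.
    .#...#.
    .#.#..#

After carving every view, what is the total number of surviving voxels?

remaining voxels: 93

full grid |V| = 343
carve view 1 (along z, XY-mask fill 23/49): 161 voxels remain
carve view 2 (along y, XZ-mask fill 26/49): 93 voxels remain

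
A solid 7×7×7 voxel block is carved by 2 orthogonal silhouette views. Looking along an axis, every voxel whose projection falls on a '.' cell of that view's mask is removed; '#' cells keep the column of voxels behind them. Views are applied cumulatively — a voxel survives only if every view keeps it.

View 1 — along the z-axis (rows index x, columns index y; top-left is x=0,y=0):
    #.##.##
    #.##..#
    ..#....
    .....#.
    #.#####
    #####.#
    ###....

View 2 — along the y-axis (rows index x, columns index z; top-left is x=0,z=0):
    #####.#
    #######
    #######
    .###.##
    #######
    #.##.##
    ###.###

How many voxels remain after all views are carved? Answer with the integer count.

initial block: 7^3 = 343
[1] z-view keeps 26 columns → grid now 182
[2] y-view keeps 43 columns → grid now 160

voxel count = 160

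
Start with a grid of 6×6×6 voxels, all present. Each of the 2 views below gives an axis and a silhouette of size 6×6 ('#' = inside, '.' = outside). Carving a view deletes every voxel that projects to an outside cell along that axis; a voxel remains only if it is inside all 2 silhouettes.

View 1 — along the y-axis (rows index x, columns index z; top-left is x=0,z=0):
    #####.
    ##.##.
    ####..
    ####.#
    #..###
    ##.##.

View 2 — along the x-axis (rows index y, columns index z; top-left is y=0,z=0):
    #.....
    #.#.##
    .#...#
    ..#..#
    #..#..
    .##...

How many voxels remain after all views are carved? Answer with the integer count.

remaining voxels: 53

full grid |V| = 216
after view 1 [y-axis, 26 of 36 cells solid] → remaining = 156
after view 2 [x-axis, 13 of 36 cells solid] → remaining = 53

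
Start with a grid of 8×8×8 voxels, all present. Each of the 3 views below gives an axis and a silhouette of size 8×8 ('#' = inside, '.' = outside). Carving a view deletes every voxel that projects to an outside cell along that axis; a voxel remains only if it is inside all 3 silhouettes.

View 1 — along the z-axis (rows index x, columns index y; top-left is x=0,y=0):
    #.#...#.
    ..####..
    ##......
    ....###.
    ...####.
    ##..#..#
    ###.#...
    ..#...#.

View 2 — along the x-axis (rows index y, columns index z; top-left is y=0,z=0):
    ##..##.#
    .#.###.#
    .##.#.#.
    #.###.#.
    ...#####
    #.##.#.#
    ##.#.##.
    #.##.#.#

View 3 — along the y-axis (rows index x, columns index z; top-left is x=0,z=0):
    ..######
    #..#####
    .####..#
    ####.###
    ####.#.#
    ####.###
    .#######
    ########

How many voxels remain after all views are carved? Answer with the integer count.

104 voxels

start: 8×8×8 = 512 voxels
V1 z: intersect with XY mask (26 set) -- 208 left
V2 x: intersect with YZ mask (39 set) -- 126 left
V3 y: intersect with XZ mask (52 set) -- 104 left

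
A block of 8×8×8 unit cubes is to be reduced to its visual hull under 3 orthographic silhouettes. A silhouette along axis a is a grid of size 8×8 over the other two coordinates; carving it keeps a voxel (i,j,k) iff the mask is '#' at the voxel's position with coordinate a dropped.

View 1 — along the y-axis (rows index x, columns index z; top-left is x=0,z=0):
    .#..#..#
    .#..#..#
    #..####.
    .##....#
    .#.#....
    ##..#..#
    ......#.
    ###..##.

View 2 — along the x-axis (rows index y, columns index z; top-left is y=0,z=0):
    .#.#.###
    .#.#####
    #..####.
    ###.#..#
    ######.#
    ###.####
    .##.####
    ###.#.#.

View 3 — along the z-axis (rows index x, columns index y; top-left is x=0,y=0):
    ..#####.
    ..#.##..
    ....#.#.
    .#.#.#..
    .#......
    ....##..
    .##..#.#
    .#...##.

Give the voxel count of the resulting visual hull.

|visual hull| = 61

start: 8×8×8 = 512 voxels
step 1: project along y, AND mask (26/64) → |grid| = 208
step 2: project along x, AND mask (46/64) → |grid| = 157
step 3: project along z, AND mask (23/64) → |grid| = 61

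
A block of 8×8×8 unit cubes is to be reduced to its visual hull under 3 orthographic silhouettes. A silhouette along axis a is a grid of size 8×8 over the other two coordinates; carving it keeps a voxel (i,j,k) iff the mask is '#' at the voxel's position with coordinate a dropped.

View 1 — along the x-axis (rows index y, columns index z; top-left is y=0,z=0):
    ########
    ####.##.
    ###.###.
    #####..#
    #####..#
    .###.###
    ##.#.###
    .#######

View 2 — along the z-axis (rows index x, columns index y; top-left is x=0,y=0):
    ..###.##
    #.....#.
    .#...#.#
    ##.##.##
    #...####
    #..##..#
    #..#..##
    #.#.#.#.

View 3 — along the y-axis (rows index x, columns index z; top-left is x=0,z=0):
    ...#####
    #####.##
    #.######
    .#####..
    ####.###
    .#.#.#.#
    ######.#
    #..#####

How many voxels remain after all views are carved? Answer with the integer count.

full grid |V| = 512
V1 x: intersect with YZ mask (51 set) -- 408 left
V2 z: intersect with XY mask (33 set) -- 216 left
V3 y: intersect with XZ mask (48 set) -- 158 left

158 voxels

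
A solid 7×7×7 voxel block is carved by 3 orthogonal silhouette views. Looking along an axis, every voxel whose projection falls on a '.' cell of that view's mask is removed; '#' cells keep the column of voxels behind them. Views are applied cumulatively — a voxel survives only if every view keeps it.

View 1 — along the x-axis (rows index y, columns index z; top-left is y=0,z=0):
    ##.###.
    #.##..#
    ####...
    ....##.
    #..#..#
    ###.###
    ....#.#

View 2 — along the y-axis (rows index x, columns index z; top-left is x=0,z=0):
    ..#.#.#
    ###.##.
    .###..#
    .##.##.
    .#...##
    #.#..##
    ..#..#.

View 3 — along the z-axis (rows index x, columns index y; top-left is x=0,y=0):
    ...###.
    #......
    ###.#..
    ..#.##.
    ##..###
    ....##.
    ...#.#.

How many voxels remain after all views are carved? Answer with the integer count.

start: 7×7×7 = 343 voxels
  1. axis=0 (YZ plane), |mask|=26  ⇒  voxels=182
  2. axis=1 (XZ plane), |mask|=25  ⇒  voxels=87
  3. axis=2 (XY plane), |mask|=20  ⇒  voxels=42

voxel count = 42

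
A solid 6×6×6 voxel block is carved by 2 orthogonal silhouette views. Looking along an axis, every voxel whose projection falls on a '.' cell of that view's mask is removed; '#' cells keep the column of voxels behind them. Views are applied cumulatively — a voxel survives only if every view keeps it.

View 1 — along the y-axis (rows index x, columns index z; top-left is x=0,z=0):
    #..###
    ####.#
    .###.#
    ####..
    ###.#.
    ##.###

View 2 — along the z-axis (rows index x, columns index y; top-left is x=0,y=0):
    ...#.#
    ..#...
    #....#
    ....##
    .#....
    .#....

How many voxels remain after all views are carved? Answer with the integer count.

voxel count = 38

start: 6×6×6 = 216 voxels
V1 y: intersect with XZ mask (26 set) -- 156 left
V2 z: intersect with XY mask (9 set) -- 38 left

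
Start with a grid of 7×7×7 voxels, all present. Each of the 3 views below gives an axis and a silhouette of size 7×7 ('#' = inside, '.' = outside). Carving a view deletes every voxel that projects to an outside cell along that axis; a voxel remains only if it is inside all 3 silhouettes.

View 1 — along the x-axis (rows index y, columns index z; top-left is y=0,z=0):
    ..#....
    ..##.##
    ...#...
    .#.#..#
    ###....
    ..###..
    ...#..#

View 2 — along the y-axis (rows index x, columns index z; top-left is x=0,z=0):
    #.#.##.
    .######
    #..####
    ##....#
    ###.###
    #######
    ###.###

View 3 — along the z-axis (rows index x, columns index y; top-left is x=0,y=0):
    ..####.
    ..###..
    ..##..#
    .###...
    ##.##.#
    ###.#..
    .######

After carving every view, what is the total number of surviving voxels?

full grid |V| = 343
carve view 1 (along x, YZ-mask fill 17/49): 119 voxels remain
carve view 2 (along y, XZ-mask fill 37/49): 81 voxels remain
carve view 3 (along z, XY-mask fill 28/49): 48 voxels remain

remaining voxels: 48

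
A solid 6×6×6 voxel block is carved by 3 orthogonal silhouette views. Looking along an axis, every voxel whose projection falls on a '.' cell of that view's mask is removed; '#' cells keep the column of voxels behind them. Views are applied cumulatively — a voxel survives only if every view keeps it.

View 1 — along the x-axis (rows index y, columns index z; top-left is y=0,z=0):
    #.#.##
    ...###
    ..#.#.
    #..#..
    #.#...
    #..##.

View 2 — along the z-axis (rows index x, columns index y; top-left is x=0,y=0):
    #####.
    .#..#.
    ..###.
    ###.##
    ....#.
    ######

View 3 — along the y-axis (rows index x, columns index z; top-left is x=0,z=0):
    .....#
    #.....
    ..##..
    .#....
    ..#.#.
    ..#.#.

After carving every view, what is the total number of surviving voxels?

voxel count = 14

full grid |V| = 216
V1 x: intersect with YZ mask (16 set) -- 96 left
V2 z: intersect with XY mask (22 set) -- 56 left
V3 y: intersect with XZ mask (9 set) -- 14 left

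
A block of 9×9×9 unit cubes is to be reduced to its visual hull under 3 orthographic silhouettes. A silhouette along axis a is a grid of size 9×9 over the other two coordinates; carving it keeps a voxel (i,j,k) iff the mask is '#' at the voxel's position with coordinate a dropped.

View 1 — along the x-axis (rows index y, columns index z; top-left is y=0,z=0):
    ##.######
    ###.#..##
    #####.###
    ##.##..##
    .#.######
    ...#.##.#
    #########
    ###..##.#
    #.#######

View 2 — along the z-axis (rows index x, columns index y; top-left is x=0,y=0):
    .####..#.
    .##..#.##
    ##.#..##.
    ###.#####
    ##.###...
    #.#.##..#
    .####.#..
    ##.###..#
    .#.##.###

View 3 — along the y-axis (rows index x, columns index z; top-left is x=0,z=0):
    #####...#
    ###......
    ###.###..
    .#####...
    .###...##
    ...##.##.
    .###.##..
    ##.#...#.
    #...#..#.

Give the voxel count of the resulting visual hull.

initial block: 9^3 = 729
step 1: project along x, AND mask (62/81) → |grid| = 558
step 2: project along z, AND mask (50/81) → |grid| = 339
step 3: project along y, AND mask (41/81) → |grid| = 173

|visual hull| = 173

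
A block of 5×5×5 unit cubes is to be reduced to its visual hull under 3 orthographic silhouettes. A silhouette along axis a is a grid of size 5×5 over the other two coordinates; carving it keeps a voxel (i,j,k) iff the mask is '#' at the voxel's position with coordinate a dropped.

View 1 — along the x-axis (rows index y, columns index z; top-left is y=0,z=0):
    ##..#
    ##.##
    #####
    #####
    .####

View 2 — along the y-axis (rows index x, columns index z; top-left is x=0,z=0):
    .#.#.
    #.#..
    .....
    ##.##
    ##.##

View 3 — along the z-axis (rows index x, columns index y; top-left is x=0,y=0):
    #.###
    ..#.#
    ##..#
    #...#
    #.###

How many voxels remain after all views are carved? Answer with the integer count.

remaining voxels: 30

initial block: 5^3 = 125
step 1: project along x, AND mask (21/25) → |grid| = 105
step 2: project along y, AND mask (12/25) → |grid| = 52
step 3: project along z, AND mask (15/25) → |grid| = 30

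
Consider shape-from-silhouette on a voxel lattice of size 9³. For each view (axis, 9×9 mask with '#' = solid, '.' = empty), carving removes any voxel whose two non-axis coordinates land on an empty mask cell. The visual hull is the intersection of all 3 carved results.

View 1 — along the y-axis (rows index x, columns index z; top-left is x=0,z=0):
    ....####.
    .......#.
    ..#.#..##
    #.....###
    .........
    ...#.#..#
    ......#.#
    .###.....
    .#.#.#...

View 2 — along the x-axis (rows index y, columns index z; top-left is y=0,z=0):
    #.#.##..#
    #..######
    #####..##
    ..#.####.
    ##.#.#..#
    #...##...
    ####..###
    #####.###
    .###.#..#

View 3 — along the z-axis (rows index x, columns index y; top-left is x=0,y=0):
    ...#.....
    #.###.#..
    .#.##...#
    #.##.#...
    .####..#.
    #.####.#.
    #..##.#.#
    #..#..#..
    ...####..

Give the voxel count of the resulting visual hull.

before carving: 729 voxels (9×9×9)
carve view 1 (along y, XZ-mask fill 24/81): 216 voxels remain
carve view 2 (along x, YZ-mask fill 52/81): 137 voxels remain
carve view 3 (along z, XY-mask fill 37/81): 53 voxels remain

|visual hull| = 53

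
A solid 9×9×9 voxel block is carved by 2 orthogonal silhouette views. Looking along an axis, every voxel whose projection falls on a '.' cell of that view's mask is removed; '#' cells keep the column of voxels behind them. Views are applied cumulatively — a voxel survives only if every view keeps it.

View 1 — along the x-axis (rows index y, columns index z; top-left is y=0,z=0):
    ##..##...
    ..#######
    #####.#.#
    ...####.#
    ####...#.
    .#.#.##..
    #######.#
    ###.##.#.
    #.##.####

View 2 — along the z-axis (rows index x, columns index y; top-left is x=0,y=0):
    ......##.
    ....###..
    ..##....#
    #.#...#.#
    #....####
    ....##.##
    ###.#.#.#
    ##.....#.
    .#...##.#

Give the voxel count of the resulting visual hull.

initial block: 9^3 = 729
[1] x-view keeps 53 columns → grid now 477
[2] z-view keeps 34 columns → grid now 208

remaining voxels: 208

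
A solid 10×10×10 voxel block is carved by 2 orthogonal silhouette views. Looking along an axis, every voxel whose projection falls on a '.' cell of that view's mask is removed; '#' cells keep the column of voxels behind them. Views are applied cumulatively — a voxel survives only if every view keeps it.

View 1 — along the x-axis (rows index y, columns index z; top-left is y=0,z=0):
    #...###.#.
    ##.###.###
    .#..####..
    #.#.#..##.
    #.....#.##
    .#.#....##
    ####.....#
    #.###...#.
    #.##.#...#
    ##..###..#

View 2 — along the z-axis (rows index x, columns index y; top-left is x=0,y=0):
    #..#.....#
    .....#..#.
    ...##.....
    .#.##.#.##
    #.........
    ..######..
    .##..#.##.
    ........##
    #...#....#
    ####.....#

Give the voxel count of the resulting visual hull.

remaining voxels: 182

start: 10×10×10 = 1000 voxels
  1. axis=0 (YZ plane), |mask|=52  ⇒  voxels=520
  2. axis=2 (XY plane), |mask|=35  ⇒  voxels=182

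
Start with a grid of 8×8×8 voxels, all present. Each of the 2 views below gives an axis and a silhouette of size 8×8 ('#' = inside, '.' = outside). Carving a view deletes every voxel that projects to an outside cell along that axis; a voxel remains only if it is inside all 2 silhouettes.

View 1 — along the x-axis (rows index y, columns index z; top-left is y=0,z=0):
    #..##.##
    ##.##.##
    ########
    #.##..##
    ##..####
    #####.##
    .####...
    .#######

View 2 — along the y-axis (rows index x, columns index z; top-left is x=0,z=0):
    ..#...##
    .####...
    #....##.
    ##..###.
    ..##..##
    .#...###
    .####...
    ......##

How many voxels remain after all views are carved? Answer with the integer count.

full grid |V| = 512
after view 1 [x-axis, 48 of 64 cells solid] → remaining = 384
after view 2 [y-axis, 29 of 64 cells solid] → remaining = 177

|visual hull| = 177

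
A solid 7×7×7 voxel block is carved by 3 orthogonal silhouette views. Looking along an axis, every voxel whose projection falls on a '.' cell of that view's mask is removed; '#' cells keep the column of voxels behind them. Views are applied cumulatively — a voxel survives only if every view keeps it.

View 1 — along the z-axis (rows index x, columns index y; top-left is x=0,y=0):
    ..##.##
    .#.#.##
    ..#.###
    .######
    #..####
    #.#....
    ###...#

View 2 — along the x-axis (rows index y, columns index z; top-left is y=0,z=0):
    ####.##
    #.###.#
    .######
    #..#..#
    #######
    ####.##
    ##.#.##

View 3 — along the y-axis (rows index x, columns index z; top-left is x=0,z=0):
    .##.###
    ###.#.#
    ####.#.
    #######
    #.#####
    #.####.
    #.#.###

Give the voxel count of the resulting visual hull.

122 voxels

start: 7×7×7 = 343 voxels
[1] z-view keeps 29 columns → grid now 203
[2] x-view keeps 38 columns → grid now 156
[3] y-view keeps 38 columns → grid now 122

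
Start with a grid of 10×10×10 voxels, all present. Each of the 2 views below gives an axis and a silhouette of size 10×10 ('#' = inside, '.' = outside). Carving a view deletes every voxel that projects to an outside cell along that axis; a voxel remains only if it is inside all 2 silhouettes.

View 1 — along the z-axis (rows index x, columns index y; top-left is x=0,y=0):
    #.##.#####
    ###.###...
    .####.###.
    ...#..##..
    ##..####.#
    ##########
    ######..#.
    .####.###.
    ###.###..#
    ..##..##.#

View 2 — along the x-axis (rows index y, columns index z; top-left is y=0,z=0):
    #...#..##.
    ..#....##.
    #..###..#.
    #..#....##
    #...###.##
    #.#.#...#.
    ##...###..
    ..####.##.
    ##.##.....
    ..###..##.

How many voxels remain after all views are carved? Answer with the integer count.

remaining voxels: 311

initial block: 10^3 = 1000
after view 1 [z-axis, 67 of 100 cells solid] → remaining = 670
after view 2 [x-axis, 46 of 100 cells solid] → remaining = 311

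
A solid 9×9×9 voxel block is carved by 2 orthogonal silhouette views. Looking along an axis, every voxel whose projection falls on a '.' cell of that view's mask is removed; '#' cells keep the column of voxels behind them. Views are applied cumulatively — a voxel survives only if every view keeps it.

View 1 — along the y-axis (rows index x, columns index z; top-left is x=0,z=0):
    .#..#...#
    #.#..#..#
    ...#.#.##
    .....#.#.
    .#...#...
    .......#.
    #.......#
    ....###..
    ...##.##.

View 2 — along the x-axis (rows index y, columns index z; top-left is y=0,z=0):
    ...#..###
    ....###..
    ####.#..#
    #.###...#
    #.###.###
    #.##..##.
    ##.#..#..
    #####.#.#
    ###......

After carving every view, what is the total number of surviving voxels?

start: 9×9×9 = 729 voxels
  1. axis=1 (XZ plane), |mask|=25  ⇒  voxels=225
  2. axis=0 (YZ plane), |mask|=44  ⇒  voxels=108

remaining voxels: 108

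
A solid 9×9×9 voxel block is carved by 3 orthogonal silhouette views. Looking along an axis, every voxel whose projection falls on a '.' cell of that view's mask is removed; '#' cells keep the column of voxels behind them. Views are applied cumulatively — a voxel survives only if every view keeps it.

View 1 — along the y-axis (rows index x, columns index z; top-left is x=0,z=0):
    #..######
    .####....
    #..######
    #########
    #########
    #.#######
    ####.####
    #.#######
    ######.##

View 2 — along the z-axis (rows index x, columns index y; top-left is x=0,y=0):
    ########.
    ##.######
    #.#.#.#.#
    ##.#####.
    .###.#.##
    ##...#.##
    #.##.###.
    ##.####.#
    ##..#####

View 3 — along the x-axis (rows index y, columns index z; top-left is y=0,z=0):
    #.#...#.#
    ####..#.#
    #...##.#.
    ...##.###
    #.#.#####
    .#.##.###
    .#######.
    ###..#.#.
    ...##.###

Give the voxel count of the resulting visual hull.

voxel count = 269

initial block: 9^3 = 729
after view 1 [y-axis, 68 of 81 cells solid] → remaining = 612
after view 2 [z-axis, 59 of 81 cells solid] → remaining = 440
after view 3 [x-axis, 49 of 81 cells solid] → remaining = 269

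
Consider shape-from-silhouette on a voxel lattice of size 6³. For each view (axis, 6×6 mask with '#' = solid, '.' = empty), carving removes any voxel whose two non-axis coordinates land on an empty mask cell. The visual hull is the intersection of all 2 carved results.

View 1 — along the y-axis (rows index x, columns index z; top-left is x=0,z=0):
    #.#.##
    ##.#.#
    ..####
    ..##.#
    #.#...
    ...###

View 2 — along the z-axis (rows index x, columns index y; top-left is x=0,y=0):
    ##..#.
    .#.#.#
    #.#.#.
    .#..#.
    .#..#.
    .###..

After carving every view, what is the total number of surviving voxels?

voxel count = 55

full grid |V| = 216
after view 1 [y-axis, 20 of 36 cells solid] → remaining = 120
after view 2 [z-axis, 16 of 36 cells solid] → remaining = 55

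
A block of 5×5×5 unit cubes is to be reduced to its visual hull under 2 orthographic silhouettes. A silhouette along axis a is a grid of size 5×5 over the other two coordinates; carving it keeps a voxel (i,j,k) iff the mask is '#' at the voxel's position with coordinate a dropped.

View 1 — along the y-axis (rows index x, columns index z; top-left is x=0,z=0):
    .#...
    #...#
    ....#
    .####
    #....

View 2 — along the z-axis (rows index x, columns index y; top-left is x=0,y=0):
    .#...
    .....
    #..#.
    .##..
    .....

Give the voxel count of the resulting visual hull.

before carving: 125 voxels (5×5×5)
step 1: project along y, AND mask (9/25) → |grid| = 45
step 2: project along z, AND mask (5/25) → |grid| = 11

voxel count = 11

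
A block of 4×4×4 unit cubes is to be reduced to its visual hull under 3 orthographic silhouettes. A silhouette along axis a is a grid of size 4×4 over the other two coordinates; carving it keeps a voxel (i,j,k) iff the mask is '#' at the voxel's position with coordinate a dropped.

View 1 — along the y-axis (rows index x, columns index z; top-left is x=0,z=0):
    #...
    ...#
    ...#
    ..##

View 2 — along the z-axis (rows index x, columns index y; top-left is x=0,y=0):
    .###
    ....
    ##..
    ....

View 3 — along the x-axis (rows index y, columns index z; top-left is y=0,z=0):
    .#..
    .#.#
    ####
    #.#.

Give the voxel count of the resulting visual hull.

3 voxels

initial block: 4^3 = 64
after view 1 [y-axis, 5 of 16 cells solid] → remaining = 20
after view 2 [z-axis, 5 of 16 cells solid] → remaining = 5
after view 3 [x-axis, 9 of 16 cells solid] → remaining = 3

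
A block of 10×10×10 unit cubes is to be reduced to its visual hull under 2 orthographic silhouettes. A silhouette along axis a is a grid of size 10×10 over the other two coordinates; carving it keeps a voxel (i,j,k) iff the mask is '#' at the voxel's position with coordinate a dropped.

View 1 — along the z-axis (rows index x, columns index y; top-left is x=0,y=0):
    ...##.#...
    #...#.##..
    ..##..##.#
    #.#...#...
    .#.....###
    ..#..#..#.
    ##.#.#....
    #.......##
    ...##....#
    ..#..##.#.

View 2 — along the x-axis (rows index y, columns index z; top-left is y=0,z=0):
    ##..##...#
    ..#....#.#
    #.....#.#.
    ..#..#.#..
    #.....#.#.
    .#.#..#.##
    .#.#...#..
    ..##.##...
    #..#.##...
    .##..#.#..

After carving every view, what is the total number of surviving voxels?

start: 10×10×10 = 1000 voxels
after view 1 [z-axis, 36 of 100 cells solid] → remaining = 360
after view 2 [x-axis, 37 of 100 cells solid] → remaining = 133

133 voxels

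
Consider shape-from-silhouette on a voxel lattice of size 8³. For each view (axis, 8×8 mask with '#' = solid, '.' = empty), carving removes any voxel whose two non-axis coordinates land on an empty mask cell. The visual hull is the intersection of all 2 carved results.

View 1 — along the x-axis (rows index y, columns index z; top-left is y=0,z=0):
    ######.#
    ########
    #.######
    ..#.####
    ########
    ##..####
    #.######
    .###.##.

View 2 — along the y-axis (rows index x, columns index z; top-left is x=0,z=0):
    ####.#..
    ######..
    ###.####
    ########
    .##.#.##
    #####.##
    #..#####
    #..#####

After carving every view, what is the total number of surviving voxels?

initial block: 8^3 = 512
step 1: project along x, AND mask (53/64) → |grid| = 424
step 2: project along y, AND mask (50/64) → |grid| = 331

voxel count = 331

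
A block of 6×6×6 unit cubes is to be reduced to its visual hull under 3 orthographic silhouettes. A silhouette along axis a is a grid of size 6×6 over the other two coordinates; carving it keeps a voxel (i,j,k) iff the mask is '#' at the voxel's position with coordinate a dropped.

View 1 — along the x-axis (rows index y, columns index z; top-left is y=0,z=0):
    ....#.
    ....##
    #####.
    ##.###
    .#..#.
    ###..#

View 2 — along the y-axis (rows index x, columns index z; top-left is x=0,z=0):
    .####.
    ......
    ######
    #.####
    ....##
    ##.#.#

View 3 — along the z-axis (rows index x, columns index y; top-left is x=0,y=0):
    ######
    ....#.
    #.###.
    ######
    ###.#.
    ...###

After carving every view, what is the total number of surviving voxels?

full grid |V| = 216
carve view 1 (along x, YZ-mask fill 19/36): 114 voxels remain
carve view 2 (along y, XZ-mask fill 21/36): 67 voxels remain
carve view 3 (along z, XY-mask fill 24/36): 54 voxels remain

54 voxels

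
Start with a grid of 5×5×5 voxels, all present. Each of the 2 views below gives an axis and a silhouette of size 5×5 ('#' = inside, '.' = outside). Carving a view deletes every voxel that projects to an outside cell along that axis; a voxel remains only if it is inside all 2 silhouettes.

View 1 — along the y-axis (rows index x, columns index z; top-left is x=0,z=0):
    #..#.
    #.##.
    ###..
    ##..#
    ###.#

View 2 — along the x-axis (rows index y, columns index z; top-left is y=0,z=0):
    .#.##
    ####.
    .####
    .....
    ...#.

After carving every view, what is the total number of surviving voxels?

full grid |V| = 125
step 1: project along y, AND mask (15/25) → |grid| = 75
step 2: project along x, AND mask (12/25) → |grid| = 32

32 voxels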